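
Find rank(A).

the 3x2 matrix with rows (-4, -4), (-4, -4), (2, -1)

Row reduction:
R2 <- R2 - (1)*R1:  [ 0  0 ]
R3 <- R3 - (-1/2)*R1:  [  0  -3 ]
R2 <-> R3   (pivot in column 2 was zero)
[ -4  -4 ]
[  0  -3 ]
[  0   0 ]
Row echelon form:
[ -4  -4 ]
[  0  -3 ]
[  0   0 ]
Nonzero rows / pivot columns: 2

rank(A) = 2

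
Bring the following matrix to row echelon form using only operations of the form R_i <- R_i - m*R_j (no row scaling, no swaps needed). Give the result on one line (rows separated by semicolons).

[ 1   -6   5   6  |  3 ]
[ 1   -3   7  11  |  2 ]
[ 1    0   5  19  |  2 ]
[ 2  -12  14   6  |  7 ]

REF = [1 -6 5 6 3; 0 3 2 5 -1; 0 0 -4 3 1; 0 0 0 -3 2]

Forward elimination:
R2 <- R2 - (1)*R1:  [  0   3   2   5  -1 ]
R3 <- R3 - (1)*R1:  [  0   6   0  13  -1 ]
R4 <- R4 - (2)*R1:  [  0   0   4  -6   1 ]
R3 <- R3 - (2)*R2:  [  0   0  -4   3   1 ]
R4 <- R4 - (-1)*R3:  [  0   0   0  -3   2 ]
Row echelon form:
[ 1  -6   5   6  |   3 ]
[ 0   3   2   5  |  -1 ]
[ 0   0  -4   3  |   1 ]
[ 0   0   0  -3  |   2 ]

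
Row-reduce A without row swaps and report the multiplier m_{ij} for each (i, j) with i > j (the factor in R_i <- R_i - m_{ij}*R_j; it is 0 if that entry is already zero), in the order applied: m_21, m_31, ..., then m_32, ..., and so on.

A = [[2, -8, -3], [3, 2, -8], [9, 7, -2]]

multipliers: 3/2, 9/2, 43/14

Forward elimination:
R2 <- R2 - (3/2)*R1:  [    0    14  -7/2 ]
R3 <- R3 - (9/2)*R1:  [    0    43  23/2 ]
R3 <- R3 - (43/14)*R2:  [    0     0  89/4 ]
Multipliers (in order of application): m_{21} = 3/2, m_{31} = 9/2, m_{32} = 43/14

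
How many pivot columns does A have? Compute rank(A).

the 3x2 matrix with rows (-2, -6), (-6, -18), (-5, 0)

rank(A) = 2

Row reduction:
R2 <- R2 - (3)*R1:  [ 0  0 ]
R3 <- R3 - (5/2)*R1:  [  0  15 ]
R2 <-> R3   (pivot in column 2 was zero)
[ -2  -6 ]
[  0  15 ]
[  0   0 ]
Row echelon form:
[ -2  -6 ]
[  0  15 ]
[  0   0 ]
Nonzero rows / pivot columns: 2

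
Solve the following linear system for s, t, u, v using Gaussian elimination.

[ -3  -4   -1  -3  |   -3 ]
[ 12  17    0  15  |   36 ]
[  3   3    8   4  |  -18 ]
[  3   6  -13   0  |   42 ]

(-5, 3, -3, 3)

Forward elimination on [A|b]:
R2 <- R2 - (-4)*R1:  [  0   1  -4   3  24 ]
R3 <- R3 - (-1)*R1:  [   0   -1    7    1  -21 ]
R4 <- R4 - (-1)*R1:  [   0    2  -14   -3   39 ]
R3 <- R3 - (-1)*R2:  [ 0  0  3  4  3 ]
R4 <- R4 - (2)*R2:  [  0   0  -6  -9  -9 ]
R4 <- R4 - (-2)*R3:  [  0   0   0  -1  -3 ]
Row echelon form:
[ -3  -4  -1  -3  |  -3 ]
[  0   1  -4   3  |  24 ]
[  0   0   3   4  |   3 ]
[  0   0   0  -1  |  -3 ]
Back-substitution:
v = (-3) / -1 = 3
u = (3 - (4)*(3)) / 3 = -3
t = (24 - (-4)*(-3) - (3)*(3)) / 1 = 3
s = (-3 - (-4)*(3) - (-1)*(-3) - (-3)*(3)) / -3 = -5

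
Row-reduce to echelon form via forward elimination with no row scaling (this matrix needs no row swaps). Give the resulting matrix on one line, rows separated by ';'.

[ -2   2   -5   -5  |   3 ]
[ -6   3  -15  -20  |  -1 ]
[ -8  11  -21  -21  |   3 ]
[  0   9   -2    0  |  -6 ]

REF = [-2 2 -5 -5 3; 0 -3 0 -5 -10; 0 0 -1 -6 -19; 0 0 0 -3 2]

Forward elimination:
R2 <- R2 - (3)*R1:  [   0   -3    0   -5  -10 ]
R3 <- R3 - (4)*R1:  [  0   3  -1  -1  -9 ]
R3 <- R3 - (-1)*R2:  [   0    0   -1   -6  -19 ]
R4 <- R4 - (-3)*R2:  [   0    0   -2  -15  -36 ]
R4 <- R4 - (2)*R3:  [  0   0   0  -3   2 ]
Row echelon form:
[ -2   2  -5  -5  |    3 ]
[  0  -3   0  -5  |  -10 ]
[  0   0  -1  -6  |  -19 ]
[  0   0   0  -3  |    2 ]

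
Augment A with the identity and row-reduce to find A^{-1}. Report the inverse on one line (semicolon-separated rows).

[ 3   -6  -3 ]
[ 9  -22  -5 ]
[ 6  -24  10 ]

Gauss-Jordan on [A | I]:
R1 <- (1/3)*R1:  [   1   -2   -1  |  1/3    0    0 ]
R2 <- R2 - (9)*R1:  [  0  -4   4  |  -3   1   0 ]
R3 <- R3 - (6)*R1:  [   0  -12   16  |   -2    0    1 ]
R2 <- (1/-4)*R2:  [    0     1    -1  |   3/4  -1/4     0 ]
R1 <- R1 - (-2)*R2:  [    1     0    -3  |  11/6  -1/2     0 ]
R3 <- R3 - (-12)*R2:  [  0   0   4  |   7  -3   1 ]
R3 <- (1/4)*R3:  [    0     0     1  |   7/4  -3/4   1/4 ]
R1 <- R1 - (-3)*R3:  [     1      0      0  |  85/12  -11/4    3/4 ]
R2 <- R2 - (-1)*R3:  [   0    1    0  |  5/2   -1  1/4 ]
Right block of [I | A^{-1}] is the inverse:
[ 85/12  -11/4  3/4 ]
[   5/2     -1  1/4 ]
[   7/4   -3/4  1/4 ]

inverse = [85/12 -11/4 3/4; 5/2 -1 1/4; 7/4 -3/4 1/4]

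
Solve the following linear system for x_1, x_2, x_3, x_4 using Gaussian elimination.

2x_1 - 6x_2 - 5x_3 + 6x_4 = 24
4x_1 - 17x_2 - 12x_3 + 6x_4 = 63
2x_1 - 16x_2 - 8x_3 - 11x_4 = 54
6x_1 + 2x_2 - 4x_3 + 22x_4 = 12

(3, -3, 0, 0)

Forward elimination on [A|b]:
R2 <- R2 - (2)*R1:  [  0  -5  -2  -6  15 ]
R3 <- R3 - (1)*R1:  [   0  -10   -3  -17   30 ]
R4 <- R4 - (3)*R1:  [   0   20   11    4  -60 ]
R3 <- R3 - (2)*R2:  [  0   0   1  -5   0 ]
R4 <- R4 - (-4)*R2:  [   0    0    3  -20    0 ]
R4 <- R4 - (3)*R3:  [  0   0   0  -5   0 ]
Row echelon form:
[ 2  -6  -5   6  |  24 ]
[ 0  -5  -2  -6  |  15 ]
[ 0   0   1  -5  |   0 ]
[ 0   0   0  -5  |   0 ]
Back-substitution:
x_4 = (0) / -5 = 0
x_3 = (0 - (-5)*(0)) / 1 = 0
x_2 = (15 - (-2)*(0) - (-6)*(0)) / -5 = -3
x_1 = (24 - (-6)*(-3) - (-5)*(0) - (6)*(0)) / 2 = 3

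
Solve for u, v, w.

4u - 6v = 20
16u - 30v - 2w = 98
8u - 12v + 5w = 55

(-1, -4, 3)

Forward elimination on [A|b]:
R2 <- R2 - (4)*R1:  [  0  -6  -2  18 ]
R3 <- R3 - (2)*R1:  [  0   0   5  15 ]
Row echelon form:
[ 4  -6   0  |  20 ]
[ 0  -6  -2  |  18 ]
[ 0   0   5  |  15 ]
Back-substitution:
w = (15) / 5 = 3
v = (18 - (-2)*(3)) / -6 = -4
u = (20 - (-6)*(-4)) / 4 = -1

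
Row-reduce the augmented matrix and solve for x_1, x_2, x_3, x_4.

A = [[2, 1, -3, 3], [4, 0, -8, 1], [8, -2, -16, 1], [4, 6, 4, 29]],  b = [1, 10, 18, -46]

Forward elimination on [A|b]:
R2 <- R2 - (2)*R1:  [  0  -2  -2  -5   8 ]
R3 <- R3 - (4)*R1:  [   0   -6   -4  -11   14 ]
R4 <- R4 - (2)*R1:  [   0    4   10   23  -48 ]
R3 <- R3 - (3)*R2:  [   0    0    2    4  -10 ]
R4 <- R4 - (-2)*R2:  [   0    0    6   13  -32 ]
R4 <- R4 - (3)*R3:  [  0   0   0   1  -2 ]
Row echelon form:
[ 2   1  -3   3  |    1 ]
[ 0  -2  -2  -5  |    8 ]
[ 0   0   2   4  |  -10 ]
[ 0   0   0   1  |   -2 ]
Back-substitution:
x_4 = (-2) / 1 = -2
x_3 = (-10 - (4)*(-2)) / 2 = -1
x_2 = (8 - (-2)*(-1) - (-5)*(-2)) / -2 = 2
x_1 = (1 - (1)*(2) - (-3)*(-1) - (3)*(-2)) / 2 = 1

(1, 2, -1, -2)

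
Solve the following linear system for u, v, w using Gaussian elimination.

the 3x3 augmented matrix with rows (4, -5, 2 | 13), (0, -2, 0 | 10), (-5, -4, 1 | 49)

(-5, -5, 4)

Forward elimination on [A|b]:
R3 <- R3 - (-5/4)*R1:  [     0  -41/4    7/2  261/4 ]
R3 <- R3 - (41/8)*R2:  [   0    0  7/2   14 ]
Row echelon form:
[ 4  -5    2  |  13 ]
[ 0  -2    0  |  10 ]
[ 0   0  7/2  |  14 ]
Back-substitution:
w = (14) / (7/2) = 4
v = (10) / -2 = -5
u = (13 - (-5)*(-5) - (2)*(4)) / 4 = -5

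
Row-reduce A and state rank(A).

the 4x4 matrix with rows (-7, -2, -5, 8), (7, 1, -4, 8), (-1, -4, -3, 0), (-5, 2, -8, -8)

Row reduction:
R2 <- R2 - (-1)*R1:  [  0  -1  -9  16 ]
R3 <- R3 - (1/7)*R1:  [     0  -26/7  -16/7   -8/7 ]
R4 <- R4 - (5/7)*R1:  [     0   24/7  -31/7  -96/7 ]
R3 <- R3 - (26/7)*R2:  [      0       0   218/7  -424/7 ]
R4 <- R4 - (-24/7)*R2:  [      0       0  -247/7   288/7 ]
R4 <- R4 - (-247/218)*R3:  [         0          0          0  -2996/109 ]
Row echelon form:
[ -7  -2     -5          8 ]
[  0  -1     -9         16 ]
[  0   0  218/7     -424/7 ]
[  0   0      0  -2996/109 ]
Nonzero rows / pivot columns: 4

rank(A) = 4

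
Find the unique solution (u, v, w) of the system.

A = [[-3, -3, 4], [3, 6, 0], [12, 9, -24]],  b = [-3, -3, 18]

Forward elimination on [A|b]:
R2 <- R2 - (-1)*R1:  [  0   3   4  -6 ]
R3 <- R3 - (-4)*R1:  [  0  -3  -8   6 ]
R3 <- R3 - (-1)*R2:  [  0   0  -4   0 ]
Row echelon form:
[ -3  -3   4  |  -3 ]
[  0   3   4  |  -6 ]
[  0   0  -4  |   0 ]
Back-substitution:
w = (0) / -4 = 0
v = (-6 - (4)*(0)) / 3 = -2
u = (-3 - (-3)*(-2) - (4)*(0)) / -3 = 3

(3, -2, 0)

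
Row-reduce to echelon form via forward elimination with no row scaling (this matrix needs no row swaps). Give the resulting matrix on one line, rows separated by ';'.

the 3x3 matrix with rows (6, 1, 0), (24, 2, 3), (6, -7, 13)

Forward elimination:
R2 <- R2 - (4)*R1:  [  0  -2   3 ]
R3 <- R3 - (1)*R1:  [  0  -8  13 ]
R3 <- R3 - (4)*R2:  [ 0  0  1 ]
Row echelon form:
[ 6   1  0 ]
[ 0  -2  3 ]
[ 0   0  1 ]

REF = [6 1 0; 0 -2 3; 0 0 1]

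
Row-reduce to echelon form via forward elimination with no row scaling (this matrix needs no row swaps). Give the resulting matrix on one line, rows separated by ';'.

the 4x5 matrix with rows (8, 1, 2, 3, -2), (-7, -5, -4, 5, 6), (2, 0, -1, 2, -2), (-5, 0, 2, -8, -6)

Forward elimination:
R2 <- R2 - (-7/8)*R1:  [     0  -33/8   -9/4   61/8   17/4 ]
R3 <- R3 - (1/4)*R1:  [    0  -1/4  -3/2   5/4  -3/2 ]
R4 <- R4 - (-5/8)*R1:  [     0    5/8   13/4  -49/8  -29/4 ]
R3 <- R3 - (2/33)*R2:  [      0       0  -15/11   26/33  -58/33 ]
R4 <- R4 - (-5/33)*R2:  [       0        0    32/11  -164/33  -218/33 ]
R4 <- R4 - (-32/15)*R3:  [       0        0        0  -148/45  -466/45 ]
Row echelon form:
[ 8      1       2        3       -2 ]
[ 0  -33/8    -9/4     61/8     17/4 ]
[ 0      0  -15/11    26/33   -58/33 ]
[ 0      0       0  -148/45  -466/45 ]

REF = [8 1 2 3 -2; 0 -33/8 -9/4 61/8 17/4; 0 0 -15/11 26/33 -58/33; 0 0 0 -148/45 -466/45]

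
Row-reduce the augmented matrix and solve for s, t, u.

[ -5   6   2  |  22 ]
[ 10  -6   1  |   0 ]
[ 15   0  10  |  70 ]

Forward elimination on [A|b]:
R2 <- R2 - (-2)*R1:  [  0   6   5  44 ]
R3 <- R3 - (-3)*R1:  [   0   18   16  136 ]
R3 <- R3 - (3)*R2:  [ 0  0  1  4 ]
Row echelon form:
[ -5  6  2  |  22 ]
[  0  6  5  |  44 ]
[  0  0  1  |   4 ]
Back-substitution:
u = (4) / 1 = 4
t = (44 - (5)*(4)) / 6 = 4
s = (22 - (6)*(4) - (2)*(4)) / -5 = 2

(2, 4, 4)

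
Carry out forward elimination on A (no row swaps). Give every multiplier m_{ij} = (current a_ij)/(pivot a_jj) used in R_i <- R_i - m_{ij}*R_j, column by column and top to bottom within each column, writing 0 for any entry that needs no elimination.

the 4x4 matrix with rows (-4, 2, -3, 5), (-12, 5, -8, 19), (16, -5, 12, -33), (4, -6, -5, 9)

Forward elimination:
R2 <- R2 - (3)*R1:  [  0  -1   1   4 ]
R3 <- R3 - (-4)*R1:  [   0    3    0  -13 ]
R4 <- R4 - (-1)*R1:  [  0  -4  -8  14 ]
R3 <- R3 - (-3)*R2:  [  0   0   3  -1 ]
R4 <- R4 - (4)*R2:  [   0    0  -12   -2 ]
R4 <- R4 - (-4)*R3:  [  0   0   0  -6 ]
Multipliers (in order of application): m_{21} = 3, m_{31} = -4, m_{41} = -1, m_{32} = -3, m_{42} = 4, m_{43} = -4

multipliers: 3, -4, -1, -3, 4, -4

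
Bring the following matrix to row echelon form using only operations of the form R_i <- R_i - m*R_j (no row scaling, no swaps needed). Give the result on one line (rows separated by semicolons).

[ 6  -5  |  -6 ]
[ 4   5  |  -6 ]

REF = [6 -5 -6; 0 25/3 -2]

Forward elimination:
R2 <- R2 - (2/3)*R1:  [    0  25/3    -2 ]
Row echelon form:
[ 6    -5  |  -6 ]
[ 0  25/3  |  -2 ]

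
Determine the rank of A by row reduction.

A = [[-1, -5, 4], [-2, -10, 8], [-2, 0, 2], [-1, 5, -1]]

Row reduction:
R2 <- R2 - (2)*R1:  [ 0  0  0 ]
R3 <- R3 - (2)*R1:  [  0  10  -6 ]
R4 <- R4 - (1)*R1:  [  0  10  -5 ]
R2 <-> R3   (pivot in column 2 was zero)
[ -1  -5   4 ]
[  0  10  -6 ]
[  0   0   0 ]
[  0  10  -5 ]
R4 <- R4 - (1)*R2:  [ 0  0  1 ]
R3 <-> R4   (pivot in column 3 was zero)
[ -1  -5   4 ]
[  0  10  -6 ]
[  0   0   1 ]
[  0   0   0 ]
Row echelon form:
[ -1  -5   4 ]
[  0  10  -6 ]
[  0   0   1 ]
[  0   0   0 ]
Nonzero rows / pivot columns: 3

rank(A) = 3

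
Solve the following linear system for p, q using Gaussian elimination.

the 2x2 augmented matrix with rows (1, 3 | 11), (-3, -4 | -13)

Forward elimination on [A|b]:
R2 <- R2 - (-3)*R1:  [  0   5  20 ]
Row echelon form:
[ 1  3  |  11 ]
[ 0  5  |  20 ]
Back-substitution:
q = (20) / 5 = 4
p = (11 - (3)*(4)) / 1 = -1

(-1, 4)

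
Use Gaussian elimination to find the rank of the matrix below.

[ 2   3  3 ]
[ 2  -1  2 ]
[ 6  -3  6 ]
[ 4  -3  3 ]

rank(A) = 3

Row reduction:
R2 <- R2 - (1)*R1:  [  0  -4  -1 ]
R3 <- R3 - (3)*R1:  [   0  -12   -3 ]
R4 <- R4 - (2)*R1:  [  0  -9  -3 ]
R3 <- R3 - (3)*R2:  [ 0  0  0 ]
R4 <- R4 - (9/4)*R2:  [    0     0  -3/4 ]
R3 <-> R4   (pivot in column 3 was zero)
[ 2   3     3 ]
[ 0  -4    -1 ]
[ 0   0  -3/4 ]
[ 0   0     0 ]
Row echelon form:
[ 2   3     3 ]
[ 0  -4    -1 ]
[ 0   0  -3/4 ]
[ 0   0     0 ]
Nonzero rows / pivot columns: 3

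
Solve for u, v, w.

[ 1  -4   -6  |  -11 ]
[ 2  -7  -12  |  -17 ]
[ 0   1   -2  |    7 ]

(3, 5, -1)

Forward elimination on [A|b]:
R2 <- R2 - (2)*R1:  [ 0  1  0  5 ]
R3 <- R3 - (1)*R2:  [  0   0  -2   2 ]
Row echelon form:
[ 1  -4  -6  |  -11 ]
[ 0   1   0  |    5 ]
[ 0   0  -2  |    2 ]
Back-substitution:
w = (2) / -2 = -1
v = (5) / 1 = 5
u = (-11 - (-4)*(5) - (-6)*(-1)) / 1 = 3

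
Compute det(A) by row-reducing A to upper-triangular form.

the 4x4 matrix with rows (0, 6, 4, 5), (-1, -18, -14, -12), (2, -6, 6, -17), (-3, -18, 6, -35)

Forward elimination:
R1 <-> R2   (pivot in column 1 was zero)
[ -1  -18  -14  -12 ]
[  0    6    4    5 ]
[  2   -6    6  -17 ]
[ -3  -18    6  -35 ]
R3 <- R3 - (-2)*R1:  [   0  -42  -22  -41 ]
R4 <- R4 - (3)*R1:  [  0  36  48   1 ]
R3 <- R3 - (-7)*R2:  [  0   0   6  -6 ]
R4 <- R4 - (6)*R2:  [   0    0   24  -29 ]
R4 <- R4 - (4)*R3:  [  0   0   0  -5 ]
Upper-triangular form:
[ -1  -18  -14  -12 ]
[  0    6    4    5 ]
[  0    0    6   -6 ]
[  0    0    0   -5 ]
det(A) = (-1)^1 * (-1) * (6) * (6) * (-5) = -180  (1 row swap -> sign -1)

det(A) = -180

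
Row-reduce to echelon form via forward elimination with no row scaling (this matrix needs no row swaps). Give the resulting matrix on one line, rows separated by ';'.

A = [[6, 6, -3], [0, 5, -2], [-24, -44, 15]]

Forward elimination:
R3 <- R3 - (-4)*R1:  [   0  -20    3 ]
R3 <- R3 - (-4)*R2:  [  0   0  -5 ]
Row echelon form:
[ 6  6  -3 ]
[ 0  5  -2 ]
[ 0  0  -5 ]

REF = [6 6 -3; 0 5 -2; 0 0 -5]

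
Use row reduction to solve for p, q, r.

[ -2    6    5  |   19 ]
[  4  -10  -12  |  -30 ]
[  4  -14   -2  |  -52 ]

(-3, 3, -1)

Forward elimination on [A|b]:
R2 <- R2 - (-2)*R1:  [  0   2  -2   8 ]
R3 <- R3 - (-2)*R1:  [   0   -2    8  -14 ]
R3 <- R3 - (-1)*R2:  [  0   0   6  -6 ]
Row echelon form:
[ -2  6   5  |  19 ]
[  0  2  -2  |   8 ]
[  0  0   6  |  -6 ]
Back-substitution:
r = (-6) / 6 = -1
q = (8 - (-2)*(-1)) / 2 = 3
p = (19 - (6)*(3) - (5)*(-1)) / -2 = -3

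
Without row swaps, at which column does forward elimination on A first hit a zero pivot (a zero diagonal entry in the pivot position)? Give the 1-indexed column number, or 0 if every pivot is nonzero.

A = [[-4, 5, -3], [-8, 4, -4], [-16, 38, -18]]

Naive forward elimination:
R2 <- R2 - (2)*R1:  [  0  -6   2 ]
R3 <- R3 - (4)*R1:  [  0  18  -6 ]
R3 <- R3 - (-3)*R2:  [ 0  0  0 ]
Matrix at this point:
[ -4   5  -3 ]
[  0  -6   2 ]
[  0   0   0 ]
Pivot entry (3,3) in the last row is zero and there are no rows below to swap with -> zero pivot in column 3 (A is singular).

first zero-pivot column = 3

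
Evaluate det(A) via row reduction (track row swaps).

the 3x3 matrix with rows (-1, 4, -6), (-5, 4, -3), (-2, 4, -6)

det(A) = -12

Forward elimination:
R2 <- R2 - (5)*R1:  [   0  -16   27 ]
R3 <- R3 - (2)*R1:  [  0  -4   6 ]
R3 <- R3 - (1/4)*R2:  [    0     0  -3/4 ]
Upper-triangular form:
[ -1    4    -6 ]
[  0  -16    27 ]
[  0    0  -3/4 ]
det(A) = (-1)^0 * (-1) * (-16) * (-3/4) = -12  (0 row swaps -> sign +1)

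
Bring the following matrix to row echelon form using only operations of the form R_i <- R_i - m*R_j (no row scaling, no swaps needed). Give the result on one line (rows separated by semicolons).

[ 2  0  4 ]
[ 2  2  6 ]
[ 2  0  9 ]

REF = [2 0 4; 0 2 2; 0 0 5]

Forward elimination:
R2 <- R2 - (1)*R1:  [ 0  2  2 ]
R3 <- R3 - (1)*R1:  [ 0  0  5 ]
Row echelon form:
[ 2  0  4 ]
[ 0  2  2 ]
[ 0  0  5 ]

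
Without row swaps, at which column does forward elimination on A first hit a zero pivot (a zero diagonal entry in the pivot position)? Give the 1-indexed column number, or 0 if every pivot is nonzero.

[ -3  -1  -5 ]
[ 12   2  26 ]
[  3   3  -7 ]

Naive forward elimination:
R2 <- R2 - (-4)*R1:  [  0  -2   6 ]
R3 <- R3 - (-1)*R1:  [   0    2  -12 ]
R3 <- R3 - (-1)*R2:  [  0   0  -6 ]
All pivots nonzero; naive elimination completes without hitting a zero pivot.

first zero-pivot column = 0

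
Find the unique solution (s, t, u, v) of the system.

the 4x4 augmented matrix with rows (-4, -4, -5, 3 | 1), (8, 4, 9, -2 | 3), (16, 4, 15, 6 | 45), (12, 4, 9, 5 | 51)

Forward elimination on [A|b]:
R2 <- R2 - (-2)*R1:  [  0  -4  -1   4   5 ]
R3 <- R3 - (-4)*R1:  [   0  -12   -5   18   49 ]
R4 <- R4 - (-3)*R1:  [  0  -8  -6  14  54 ]
R3 <- R3 - (3)*R2:  [  0   0  -2   6  34 ]
R4 <- R4 - (2)*R2:  [  0   0  -4   6  44 ]
R4 <- R4 - (2)*R3:  [   0    0    0   -6  -24 ]
Row echelon form:
[ -4  -4  -5   3  |    1 ]
[  0  -4  -1   4  |    5 ]
[  0   0  -2   6  |   34 ]
[  0   0   0  -6  |  -24 ]
Back-substitution:
v = (-24) / -6 = 4
u = (34 - (6)*(4)) / -2 = -5
t = (5 - (-1)*(-5) - (4)*(4)) / -4 = 4
s = (1 - (-4)*(4) - (-5)*(-5) - (3)*(4)) / -4 = 5

(5, 4, -5, 4)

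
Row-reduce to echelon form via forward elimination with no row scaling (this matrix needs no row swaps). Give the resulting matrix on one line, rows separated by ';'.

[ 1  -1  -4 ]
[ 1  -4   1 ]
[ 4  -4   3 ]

REF = [1 -1 -4; 0 -3 5; 0 0 19]

Forward elimination:
R2 <- R2 - (1)*R1:  [  0  -3   5 ]
R3 <- R3 - (4)*R1:  [  0   0  19 ]
Row echelon form:
[ 1  -1  -4 ]
[ 0  -3   5 ]
[ 0   0  19 ]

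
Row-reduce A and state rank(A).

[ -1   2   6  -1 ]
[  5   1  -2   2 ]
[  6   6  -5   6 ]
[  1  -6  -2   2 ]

rank(A) = 4

Row reduction:
R2 <- R2 - (-5)*R1:  [  0  11  28  -3 ]
R3 <- R3 - (-6)*R1:  [  0  18  31   0 ]
R4 <- R4 - (-1)*R1:  [  0  -4   4   1 ]
R3 <- R3 - (18/11)*R2:  [       0        0  -163/11    54/11 ]
R4 <- R4 - (-4/11)*R2:  [      0       0  156/11   -1/11 ]
R4 <- R4 - (-156/163)*R3:  [       0        0        0  751/163 ]
Row echelon form:
[ -1   2        6       -1 ]
[  0  11       28       -3 ]
[  0   0  -163/11    54/11 ]
[  0   0        0  751/163 ]
Nonzero rows / pivot columns: 4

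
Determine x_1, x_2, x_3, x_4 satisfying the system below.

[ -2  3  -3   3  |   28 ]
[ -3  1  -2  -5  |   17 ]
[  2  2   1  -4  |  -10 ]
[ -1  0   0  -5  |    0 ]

(-5, 3, -2, 1)

Forward elimination on [A|b]:
R2 <- R2 - (3/2)*R1:  [     0   -7/2    5/2  -19/2    -25 ]
R3 <- R3 - (-1)*R1:  [  0   5  -2  -1  18 ]
R4 <- R4 - (1/2)*R1:  [     0   -3/2    3/2  -13/2    -14 ]
R3 <- R3 - (-10/7)*R2:  [      0       0    11/7  -102/7  -124/7 ]
R4 <- R4 - (3/7)*R2:  [     0      0    3/7  -17/7  -23/7 ]
R4 <- R4 - (3/11)*R3:  [     0      0      0  17/11  17/11 ]
Row echelon form:
[ -2     3    -3       3  |      28 ]
[  0  -7/2   5/2   -19/2  |     -25 ]
[  0     0  11/7  -102/7  |  -124/7 ]
[  0     0     0   17/11  |   17/11 ]
Back-substitution:
x_4 = (17/11) / (17/11) = 1
x_3 = (-124/7 - (-102/7)*(1)) / (11/7) = -2
x_2 = (-25 - (5/2)*(-2) - (-19/2)*(1)) / (-7/2) = 3
x_1 = (28 - (3)*(3) - (-3)*(-2) - (3)*(1)) / -2 = -5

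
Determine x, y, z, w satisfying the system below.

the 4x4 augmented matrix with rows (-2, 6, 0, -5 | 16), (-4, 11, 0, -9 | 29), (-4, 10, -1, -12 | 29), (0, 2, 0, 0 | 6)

Forward elimination on [A|b]:
R2 <- R2 - (2)*R1:  [  0  -1   0   1  -3 ]
R3 <- R3 - (2)*R1:  [  0  -2  -1  -2  -3 ]
R3 <- R3 - (2)*R2:  [  0   0  -1  -4   3 ]
R4 <- R4 - (-2)*R2:  [ 0  0  0  2  0 ]
Row echelon form:
[ -2   6   0  -5  |  16 ]
[  0  -1   0   1  |  -3 ]
[  0   0  -1  -4  |   3 ]
[  0   0   0   2  |   0 ]
Back-substitution:
w = (0) / 2 = 0
z = (3 - (-4)*(0)) / -1 = -3
y = (-3 - (1)*(0)) / -1 = 3
x = (16 - (6)*(3) - (-5)*(0)) / -2 = 1

(1, 3, -3, 0)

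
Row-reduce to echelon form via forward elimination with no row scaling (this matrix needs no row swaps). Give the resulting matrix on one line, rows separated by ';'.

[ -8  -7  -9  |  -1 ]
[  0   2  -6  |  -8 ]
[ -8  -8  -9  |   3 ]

REF = [-8 -7 -9 -1; 0 2 -6 -8; 0 0 -3 0]

Forward elimination:
R3 <- R3 - (1)*R1:  [  0  -1   0   4 ]
R3 <- R3 - (-1/2)*R2:  [  0   0  -3   0 ]
Row echelon form:
[ -8  -7  -9  |  -1 ]
[  0   2  -6  |  -8 ]
[  0   0  -3  |   0 ]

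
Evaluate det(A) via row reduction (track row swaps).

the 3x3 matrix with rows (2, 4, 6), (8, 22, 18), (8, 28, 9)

det(A) = -36

Forward elimination:
R2 <- R2 - (4)*R1:  [  0   6  -6 ]
R3 <- R3 - (4)*R1:  [   0   12  -15 ]
R3 <- R3 - (2)*R2:  [  0   0  -3 ]
Upper-triangular form:
[ 2  4   6 ]
[ 0  6  -6 ]
[ 0  0  -3 ]
det(A) = (-1)^0 * (2) * (6) * (-3) = -36  (0 row swaps -> sign +1)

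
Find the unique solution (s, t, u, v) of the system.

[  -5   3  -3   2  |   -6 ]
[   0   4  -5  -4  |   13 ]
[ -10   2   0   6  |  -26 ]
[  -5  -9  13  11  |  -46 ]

(3, 2, -1, 0)

Forward elimination on [A|b]:
R3 <- R3 - (2)*R1:  [   0   -4    6    2  -14 ]
R4 <- R4 - (1)*R1:  [   0  -12   16    9  -40 ]
R3 <- R3 - (-1)*R2:  [  0   0   1  -2  -1 ]
R4 <- R4 - (-3)*R2:  [  0   0   1  -3  -1 ]
R4 <- R4 - (1)*R3:  [  0   0   0  -1   0 ]
Row echelon form:
[ -5  3  -3   2  |  -6 ]
[  0  4  -5  -4  |  13 ]
[  0  0   1  -2  |  -1 ]
[  0  0   0  -1  |   0 ]
Back-substitution:
v = (0) / -1 = 0
u = (-1 - (-2)*(0)) / 1 = -1
t = (13 - (-5)*(-1) - (-4)*(0)) / 4 = 2
s = (-6 - (3)*(2) - (-3)*(-1) - (2)*(0)) / -5 = 3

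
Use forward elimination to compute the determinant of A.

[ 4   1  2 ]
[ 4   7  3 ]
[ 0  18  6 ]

det(A) = 72

Forward elimination:
R2 <- R2 - (1)*R1:  [ 0  6  1 ]
R3 <- R3 - (3)*R2:  [ 0  0  3 ]
Upper-triangular form:
[ 4  1  2 ]
[ 0  6  1 ]
[ 0  0  3 ]
det(A) = (-1)^0 * (4) * (6) * (3) = 72  (0 row swaps -> sign +1)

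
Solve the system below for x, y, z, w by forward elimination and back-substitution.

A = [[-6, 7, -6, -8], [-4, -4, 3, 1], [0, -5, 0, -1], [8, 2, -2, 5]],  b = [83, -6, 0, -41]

(-3, 1, -3, -5)

Forward elimination on [A|b]:
R2 <- R2 - (2/3)*R1:  [      0   -26/3       7    19/3  -184/3 ]
R4 <- R4 - (-4/3)*R1:  [     0   34/3    -10  -17/3  209/3 ]
R3 <- R3 - (15/26)*R2:  [       0        0  -105/26  -121/26   460/13 ]
R4 <- R4 - (-17/13)*R2:  [       0        0   -11/13    34/13  -137/13 ]
R4 <- R4 - (22/105)*R3:  [       0        0        0  377/105  -377/21 ]
Row echelon form:
[ -6      7       -6       -8  |       83 ]
[  0  -26/3        7     19/3  |   -184/3 ]
[  0      0  -105/26  -121/26  |   460/13 ]
[  0      0        0  377/105  |  -377/21 ]
Back-substitution:
w = (-377/21) / (377/105) = -5
z = (460/13 - (-121/26)*(-5)) / (-105/26) = -3
y = (-184/3 - (7)*(-3) - (19/3)*(-5)) / (-26/3) = 1
x = (83 - (7)*(1) - (-6)*(-3) - (-8)*(-5)) / -6 = -3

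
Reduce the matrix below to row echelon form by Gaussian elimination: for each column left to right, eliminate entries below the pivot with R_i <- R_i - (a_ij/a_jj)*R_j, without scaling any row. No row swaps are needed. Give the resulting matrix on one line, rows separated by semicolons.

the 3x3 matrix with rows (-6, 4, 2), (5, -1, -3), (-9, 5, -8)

REF = [-6 4 2; 0 7/3 -4/3; 0 0 -81/7]

Forward elimination:
R2 <- R2 - (-5/6)*R1:  [    0   7/3  -4/3 ]
R3 <- R3 - (3/2)*R1:  [   0   -1  -11 ]
R3 <- R3 - (-3/7)*R2:  [     0      0  -81/7 ]
Row echelon form:
[ -6    4      2 ]
[  0  7/3   -4/3 ]
[  0    0  -81/7 ]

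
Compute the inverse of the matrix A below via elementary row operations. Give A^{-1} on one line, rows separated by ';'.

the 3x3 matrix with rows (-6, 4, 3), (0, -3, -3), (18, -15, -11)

inverse = [-2/3 -1/18 -1/6; -3 2/3 -1; 3 -1 1]

Gauss-Jordan on [A | I]:
R1 <- (1/-6)*R1:  [    1  -2/3  -1/2  |  -1/6     0     0 ]
R3 <- R3 - (18)*R1:  [  0  -3  -2  |   3   0   1 ]
R2 <- (1/-3)*R2:  [    0     1     1  |     0  -1/3     0 ]
R1 <- R1 - (-2/3)*R2:  [    1     0   1/6  |  -1/6  -2/9     0 ]
R3 <- R3 - (-3)*R2:  [  0   0   1  |   3  -1   1 ]
R1 <- R1 - (1/6)*R3:  [     1      0      0  |   -2/3  -1/18   -1/6 ]
R2 <- R2 - (1)*R3:  [   0    1    0  |   -3  2/3   -1 ]
Right block of [I | A^{-1}] is the inverse:
[ -2/3  -1/18  -1/6 ]
[   -3    2/3    -1 ]
[    3     -1     1 ]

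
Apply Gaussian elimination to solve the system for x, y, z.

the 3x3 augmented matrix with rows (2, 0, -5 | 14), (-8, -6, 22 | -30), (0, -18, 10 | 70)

Forward elimination on [A|b]:
R2 <- R2 - (-4)*R1:  [  0  -6   2  26 ]
R3 <- R3 - (3)*R2:  [  0   0   4  -8 ]
Row echelon form:
[ 2   0  -5  |  14 ]
[ 0  -6   2  |  26 ]
[ 0   0   4  |  -8 ]
Back-substitution:
z = (-8) / 4 = -2
y = (26 - (2)*(-2)) / -6 = -5
x = (14 - (-5)*(-2)) / 2 = 2

(2, -5, -2)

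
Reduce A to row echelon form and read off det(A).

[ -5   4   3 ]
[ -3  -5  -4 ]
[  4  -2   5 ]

Forward elimination:
R2 <- R2 - (3/5)*R1:  [     0  -37/5  -29/5 ]
R3 <- R3 - (-4/5)*R1:  [    0   6/5  37/5 ]
R3 <- R3 - (-6/37)*R2:  [      0       0  239/37 ]
Upper-triangular form:
[ -5      4       3 ]
[  0  -37/5   -29/5 ]
[  0      0  239/37 ]
det(A) = (-1)^0 * (-5) * (-37/5) * (239/37) = 239  (0 row swaps -> sign +1)

det(A) = 239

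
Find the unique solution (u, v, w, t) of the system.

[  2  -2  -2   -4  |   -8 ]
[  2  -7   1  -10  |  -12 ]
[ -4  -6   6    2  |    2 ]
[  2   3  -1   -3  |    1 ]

(-4, 2, 0, -1)

Forward elimination on [A|b]:
R2 <- R2 - (1)*R1:  [  0  -5   3  -6  -4 ]
R3 <- R3 - (-2)*R1:  [   0  -10    2   -6  -14 ]
R4 <- R4 - (1)*R1:  [ 0  5  1  1  9 ]
R3 <- R3 - (2)*R2:  [  0   0  -4   6  -6 ]
R4 <- R4 - (-1)*R2:  [  0   0   4  -5   5 ]
R4 <- R4 - (-1)*R3:  [  0   0   0   1  -1 ]
Row echelon form:
[ 2  -2  -2  -4  |  -8 ]
[ 0  -5   3  -6  |  -4 ]
[ 0   0  -4   6  |  -6 ]
[ 0   0   0   1  |  -1 ]
Back-substitution:
t = (-1) / 1 = -1
w = (-6 - (6)*(-1)) / -4 = 0
v = (-4 - (3)*(0) - (-6)*(-1)) / -5 = 2
u = (-8 - (-2)*(2) - (-2)*(0) - (-4)*(-1)) / 2 = -4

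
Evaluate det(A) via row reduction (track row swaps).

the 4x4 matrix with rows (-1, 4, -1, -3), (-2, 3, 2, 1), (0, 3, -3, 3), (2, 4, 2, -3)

Forward elimination:
R2 <- R2 - (2)*R1:  [  0  -5   4   7 ]
R4 <- R4 - (-2)*R1:  [  0  12   0  -9 ]
R3 <- R3 - (-3/5)*R2:  [    0     0  -3/5  36/5 ]
R4 <- R4 - (-12/5)*R2:  [    0     0  48/5  39/5 ]
R4 <- R4 - (-16)*R3:  [   0    0    0  123 ]
Upper-triangular form:
[ -1   4    -1    -3 ]
[  0  -5     4     7 ]
[  0   0  -3/5  36/5 ]
[  0   0     0   123 ]
det(A) = (-1)^0 * (-1) * (-5) * (-3/5) * (123) = -369  (0 row swaps -> sign +1)

det(A) = -369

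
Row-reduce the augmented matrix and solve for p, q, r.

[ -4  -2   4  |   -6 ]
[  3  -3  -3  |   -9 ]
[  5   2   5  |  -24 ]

(-3, 3, -3)

Forward elimination on [A|b]:
R2 <- R2 - (-3/4)*R1:  [     0   -9/2      0  -27/2 ]
R3 <- R3 - (-5/4)*R1:  [     0   -1/2     10  -63/2 ]
R3 <- R3 - (1/9)*R2:  [   0    0   10  -30 ]
Row echelon form:
[ -4    -2   4  |     -6 ]
[  0  -9/2   0  |  -27/2 ]
[  0     0  10  |    -30 ]
Back-substitution:
r = (-30) / 10 = -3
q = (-27/2) / (-9/2) = 3
p = (-6 - (-2)*(3) - (4)*(-3)) / -4 = -3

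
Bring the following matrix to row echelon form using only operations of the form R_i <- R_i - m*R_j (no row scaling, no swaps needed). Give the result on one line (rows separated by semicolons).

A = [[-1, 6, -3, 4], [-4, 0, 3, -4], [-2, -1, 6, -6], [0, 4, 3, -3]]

Forward elimination:
R2 <- R2 - (4)*R1:  [   0  -24   15  -20 ]
R3 <- R3 - (2)*R1:  [   0  -13   12  -14 ]
R3 <- R3 - (13/24)*R2:  [     0      0   31/8  -19/6 ]
R4 <- R4 - (-1/6)*R2:  [     0      0   11/2  -19/3 ]
R4 <- R4 - (44/31)*R3:  [      0       0       0  -57/31 ]
Row echelon form:
[ -1    6    -3       4 ]
[  0  -24    15     -20 ]
[  0    0  31/8   -19/6 ]
[  0    0     0  -57/31 ]

REF = [-1 6 -3 4; 0 -24 15 -20; 0 0 31/8 -19/6; 0 0 0 -57/31]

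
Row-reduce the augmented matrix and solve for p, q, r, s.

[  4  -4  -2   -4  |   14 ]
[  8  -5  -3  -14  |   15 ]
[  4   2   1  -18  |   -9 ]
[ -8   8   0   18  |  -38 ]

Forward elimination on [A|b]:
R2 <- R2 - (2)*R1:  [   0    3    1   -6  -13 ]
R3 <- R3 - (1)*R1:  [   0    6    3  -14  -23 ]
R4 <- R4 - (-2)*R1:  [   0    0   -4   10  -10 ]
R3 <- R3 - (2)*R2:  [  0   0   1  -2   3 ]
R4 <- R4 - (-4)*R3:  [ 0  0  0  2  2 ]
Row echelon form:
[ 4  -4  -2  -4  |   14 ]
[ 0   3   1  -6  |  -13 ]
[ 0   0   1  -2  |    3 ]
[ 0   0   0   2  |    2 ]
Back-substitution:
s = (2) / 2 = 1
r = (3 - (-2)*(1)) / 1 = 5
q = (-13 - (1)*(5) - (-6)*(1)) / 3 = -4
p = (14 - (-4)*(-4) - (-2)*(5) - (-4)*(1)) / 4 = 3

(3, -4, 5, 1)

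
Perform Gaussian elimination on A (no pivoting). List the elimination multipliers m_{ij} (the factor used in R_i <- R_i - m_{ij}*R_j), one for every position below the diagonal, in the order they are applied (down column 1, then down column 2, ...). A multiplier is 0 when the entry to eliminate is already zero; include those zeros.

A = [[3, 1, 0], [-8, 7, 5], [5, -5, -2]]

multipliers: -8/3, 5/3, -20/29

Forward elimination:
R2 <- R2 - (-8/3)*R1:  [    0  29/3     5 ]
R3 <- R3 - (5/3)*R1:  [     0  -20/3     -2 ]
R3 <- R3 - (-20/29)*R2:  [     0      0  42/29 ]
Multipliers (in order of application): m_{21} = -8/3, m_{31} = 5/3, m_{32} = -20/29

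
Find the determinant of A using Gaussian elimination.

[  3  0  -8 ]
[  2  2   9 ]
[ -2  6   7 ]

Forward elimination:
R2 <- R2 - (2/3)*R1:  [    0     2  43/3 ]
R3 <- R3 - (-2/3)*R1:  [   0    6  5/3 ]
R3 <- R3 - (3)*R2:  [      0       0  -124/3 ]
Upper-triangular form:
[ 3  0      -8 ]
[ 0  2    43/3 ]
[ 0  0  -124/3 ]
det(A) = (-1)^0 * (3) * (2) * (-124/3) = -248  (0 row swaps -> sign +1)

det(A) = -248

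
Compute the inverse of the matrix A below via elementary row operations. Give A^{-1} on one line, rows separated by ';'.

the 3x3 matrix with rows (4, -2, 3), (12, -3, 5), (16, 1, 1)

Gauss-Jordan on [A | I]:
R1 <- (1/4)*R1:  [    1  -1/2   3/4  |   1/4     0     0 ]
R2 <- R2 - (12)*R1:  [  0   3  -4  |  -3   1   0 ]
R3 <- R3 - (16)*R1:  [   0    9  -11  |   -4    0    1 ]
R2 <- (1/3)*R2:  [    0     1  -4/3  |    -1   1/3     0 ]
R1 <- R1 - (-1/2)*R2:  [    1     0  1/12  |  -1/4   1/6     0 ]
R3 <- R3 - (9)*R2:  [  0   0   1  |   5  -3   1 ]
R1 <- R1 - (1/12)*R3:  [     1      0      0  |   -2/3   5/12  -1/12 ]
R2 <- R2 - (-4/3)*R3:  [     0      1      0  |   17/3  -11/3    4/3 ]
Right block of [I | A^{-1}] is the inverse:
[ -2/3   5/12  -1/12 ]
[ 17/3  -11/3    4/3 ]
[    5     -3      1 ]

inverse = [-2/3 5/12 -1/12; 17/3 -11/3 4/3; 5 -3 1]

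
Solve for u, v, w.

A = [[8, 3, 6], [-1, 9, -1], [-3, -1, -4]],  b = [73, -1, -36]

(5, 1, 5)

Forward elimination on [A|b]:
R2 <- R2 - (-1/8)*R1:  [    0  75/8  -1/4  65/8 ]
R3 <- R3 - (-3/8)*R1:  [     0    1/8   -7/4  -69/8 ]
R3 <- R3 - (1/75)*R2:  [       0        0  -131/75  -131/15 ]
Row echelon form:
[ 8     3        6  |       73 ]
[ 0  75/8     -1/4  |     65/8 ]
[ 0     0  -131/75  |  -131/15 ]
Back-substitution:
w = (-131/15) / (-131/75) = 5
v = (65/8 - (-1/4)*(5)) / (75/8) = 1
u = (73 - (3)*(1) - (6)*(5)) / 8 = 5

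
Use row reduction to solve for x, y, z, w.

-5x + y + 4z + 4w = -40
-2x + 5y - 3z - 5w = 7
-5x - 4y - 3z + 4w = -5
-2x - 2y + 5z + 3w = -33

(4, 0, -5, 0)

Forward elimination on [A|b]:
R2 <- R2 - (2/5)*R1:  [     0   23/5  -23/5  -33/5     23 ]
R3 <- R3 - (1)*R1:  [  0  -5  -7   0  35 ]
R4 <- R4 - (2/5)*R1:  [     0  -12/5   17/5    7/5    -17 ]
R3 <- R3 - (-25/23)*R2:  [       0        0      -12  -165/23       60 ]
R4 <- R4 - (-12/23)*R2:  [      0       0       1  -47/23      -5 ]
R4 <- R4 - (-1/12)*R3:  [       0        0        0  -243/92        0 ]
Row echelon form:
[ -5     1      4        4  |  -40 ]
[  0  23/5  -23/5    -33/5  |   23 ]
[  0     0    -12  -165/23  |   60 ]
[  0     0      0  -243/92  |    0 ]
Back-substitution:
w = (0) / (-243/92) = 0
z = (60 - (-165/23)*(0)) / -12 = -5
y = (23 - (-23/5)*(-5) - (-33/5)*(0)) / (23/5) = 0
x = (-40 - (1)*(0) - (4)*(-5) - (4)*(0)) / -5 = 4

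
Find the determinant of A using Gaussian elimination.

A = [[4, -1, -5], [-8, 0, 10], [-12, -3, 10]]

Forward elimination:
R2 <- R2 - (-2)*R1:  [  0  -2   0 ]
R3 <- R3 - (-3)*R1:  [  0  -6  -5 ]
R3 <- R3 - (3)*R2:  [  0   0  -5 ]
Upper-triangular form:
[ 4  -1  -5 ]
[ 0  -2   0 ]
[ 0   0  -5 ]
det(A) = (-1)^0 * (4) * (-2) * (-5) = 40  (0 row swaps -> sign +1)

det(A) = 40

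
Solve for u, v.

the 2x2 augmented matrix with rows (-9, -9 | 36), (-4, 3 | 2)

(-2, -2)

Forward elimination on [A|b]:
R2 <- R2 - (4/9)*R1:  [   0    7  -14 ]
Row echelon form:
[ -9  -9  |   36 ]
[  0   7  |  -14 ]
Back-substitution:
v = (-14) / 7 = -2
u = (36 - (-9)*(-2)) / -9 = -2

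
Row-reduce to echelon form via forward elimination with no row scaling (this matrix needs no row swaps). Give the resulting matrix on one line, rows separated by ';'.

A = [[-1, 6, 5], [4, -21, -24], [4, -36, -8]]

REF = [-1 6 5; 0 3 -4; 0 0 -4]

Forward elimination:
R2 <- R2 - (-4)*R1:  [  0   3  -4 ]
R3 <- R3 - (-4)*R1:  [   0  -12   12 ]
R3 <- R3 - (-4)*R2:  [  0   0  -4 ]
Row echelon form:
[ -1  6   5 ]
[  0  3  -4 ]
[  0  0  -4 ]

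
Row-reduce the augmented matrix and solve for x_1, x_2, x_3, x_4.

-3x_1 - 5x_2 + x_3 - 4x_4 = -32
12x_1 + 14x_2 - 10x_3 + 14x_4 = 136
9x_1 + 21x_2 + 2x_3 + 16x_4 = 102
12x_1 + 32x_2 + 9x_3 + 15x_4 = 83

(1, 1, -4, 5)

Forward elimination on [A|b]:
R2 <- R2 - (-4)*R1:  [  0  -6  -6  -2   8 ]
R3 <- R3 - (-3)*R1:  [ 0  6  5  4  6 ]
R4 <- R4 - (-4)*R1:  [   0   12   13   -1  -45 ]
R3 <- R3 - (-1)*R2:  [  0   0  -1   2  14 ]
R4 <- R4 - (-2)*R2:  [   0    0    1   -5  -29 ]
R4 <- R4 - (-1)*R3:  [   0    0    0   -3  -15 ]
Row echelon form:
[ -3  -5   1  -4  |  -32 ]
[  0  -6  -6  -2  |    8 ]
[  0   0  -1   2  |   14 ]
[  0   0   0  -3  |  -15 ]
Back-substitution:
x_4 = (-15) / -3 = 5
x_3 = (14 - (2)*(5)) / -1 = -4
x_2 = (8 - (-6)*(-4) - (-2)*(5)) / -6 = 1
x_1 = (-32 - (-5)*(1) - (1)*(-4) - (-4)*(5)) / -3 = 1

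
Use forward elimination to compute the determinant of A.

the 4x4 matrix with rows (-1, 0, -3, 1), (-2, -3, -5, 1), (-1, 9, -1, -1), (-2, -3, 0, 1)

det(A) = 75

Forward elimination:
R2 <- R2 - (2)*R1:  [  0  -3   1  -1 ]
R3 <- R3 - (1)*R1:  [  0   9   2  -2 ]
R4 <- R4 - (2)*R1:  [  0  -3   6  -1 ]
R3 <- R3 - (-3)*R2:  [  0   0   5  -5 ]
R4 <- R4 - (1)*R2:  [ 0  0  5  0 ]
R4 <- R4 - (1)*R3:  [ 0  0  0  5 ]
Upper-triangular form:
[ -1   0  -3   1 ]
[  0  -3   1  -1 ]
[  0   0   5  -5 ]
[  0   0   0   5 ]
det(A) = (-1)^0 * (-1) * (-3) * (5) * (5) = 75  (0 row swaps -> sign +1)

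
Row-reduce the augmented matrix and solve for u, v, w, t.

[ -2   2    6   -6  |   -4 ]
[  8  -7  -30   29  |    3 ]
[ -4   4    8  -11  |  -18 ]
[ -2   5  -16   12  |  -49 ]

Forward elimination on [A|b]:
R2 <- R2 - (-4)*R1:  [   0    1   -6    5  -13 ]
R3 <- R3 - (2)*R1:  [   0    0   -4    1  -10 ]
R4 <- R4 - (1)*R1:  [   0    3  -22   18  -45 ]
R4 <- R4 - (3)*R2:  [  0   0  -4   3  -6 ]
R4 <- R4 - (1)*R3:  [ 0  0  0  2  4 ]
Row echelon form:
[ -2  2   6  -6  |   -4 ]
[  0  1  -6   5  |  -13 ]
[  0  0  -4   1  |  -10 ]
[  0  0   0   2  |    4 ]
Back-substitution:
t = (4) / 2 = 2
w = (-10 - (1)*(2)) / -4 = 3
v = (-13 - (-6)*(3) - (5)*(2)) / 1 = -5
u = (-4 - (2)*(-5) - (6)*(3) - (-6)*(2)) / -2 = 0

(0, -5, 3, 2)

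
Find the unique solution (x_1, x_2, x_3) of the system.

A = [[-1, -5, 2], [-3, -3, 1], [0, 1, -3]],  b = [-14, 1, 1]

Forward elimination on [A|b]:
R2 <- R2 - (3)*R1:  [  0  12  -5  43 ]
R3 <- R3 - (1/12)*R2:  [      0       0  -31/12  -31/12 ]
Row echelon form:
[ -1  -5       2  |     -14 ]
[  0  12      -5  |      43 ]
[  0   0  -31/12  |  -31/12 ]
Back-substitution:
x_3 = (-31/12) / (-31/12) = 1
x_2 = (43 - (-5)*(1)) / 12 = 4
x_1 = (-14 - (-5)*(4) - (2)*(1)) / -1 = -4

(-4, 4, 1)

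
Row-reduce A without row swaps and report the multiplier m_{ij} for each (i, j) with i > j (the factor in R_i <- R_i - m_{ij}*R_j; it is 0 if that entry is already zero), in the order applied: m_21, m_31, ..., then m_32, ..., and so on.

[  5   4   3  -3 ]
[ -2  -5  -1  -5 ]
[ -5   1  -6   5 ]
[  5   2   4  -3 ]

Forward elimination:
R2 <- R2 - (-2/5)*R1:  [     0  -17/5    1/5  -31/5 ]
R3 <- R3 - (-1)*R1:  [  0   5  -3   2 ]
R4 <- R4 - (1)*R1:  [  0  -2   1   0 ]
R3 <- R3 - (-25/17)*R2:  [       0        0   -46/17  -121/17 ]
R4 <- R4 - (10/17)*R2:  [     0      0  15/17  62/17 ]
R4 <- R4 - (-15/46)*R3:  [     0      0      0  61/46 ]
Multipliers (in order of application): m_{21} = -2/5, m_{31} = -1, m_{41} = 1, m_{32} = -25/17, m_{42} = 10/17, m_{43} = -15/46

multipliers: -2/5, -1, 1, -25/17, 10/17, -15/46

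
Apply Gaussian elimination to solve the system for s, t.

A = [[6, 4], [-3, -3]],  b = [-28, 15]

Forward elimination on [A|b]:
R2 <- R2 - (-1/2)*R1:  [  0  -1   1 ]
Row echelon form:
[ 6   4  |  -28 ]
[ 0  -1  |    1 ]
Back-substitution:
t = (1) / -1 = -1
s = (-28 - (4)*(-1)) / 6 = -4

(-4, -1)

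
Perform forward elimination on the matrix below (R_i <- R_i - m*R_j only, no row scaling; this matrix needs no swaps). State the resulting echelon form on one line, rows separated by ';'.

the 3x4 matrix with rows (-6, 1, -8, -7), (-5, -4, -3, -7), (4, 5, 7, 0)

Forward elimination:
R2 <- R2 - (5/6)*R1:  [     0  -29/6   11/3   -7/6 ]
R3 <- R3 - (-2/3)*R1:  [     0   17/3    5/3  -14/3 ]
R3 <- R3 - (-34/29)*R2:  [       0        0   173/29  -175/29 ]
Row echelon form:
[ -6      1      -8       -7 ]
[  0  -29/6    11/3     -7/6 ]
[  0      0  173/29  -175/29 ]

REF = [-6 1 -8 -7; 0 -29/6 11/3 -7/6; 0 0 173/29 -175/29]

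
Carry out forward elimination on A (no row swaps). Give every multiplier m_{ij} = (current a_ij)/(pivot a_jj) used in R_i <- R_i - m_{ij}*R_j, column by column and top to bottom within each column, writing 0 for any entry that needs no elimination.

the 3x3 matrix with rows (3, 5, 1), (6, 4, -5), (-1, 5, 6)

multipliers: 2, -1/3, -10/9

Forward elimination:
R2 <- R2 - (2)*R1:  [  0  -6  -7 ]
R3 <- R3 - (-1/3)*R1:  [    0  20/3  19/3 ]
R3 <- R3 - (-10/9)*R2:  [     0      0  -13/9 ]
Multipliers (in order of application): m_{21} = 2, m_{31} = -1/3, m_{32} = -10/9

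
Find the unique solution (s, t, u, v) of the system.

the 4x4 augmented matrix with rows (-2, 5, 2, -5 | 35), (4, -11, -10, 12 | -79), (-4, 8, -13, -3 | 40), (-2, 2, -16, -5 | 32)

(-5, 1, 0, -4)

Forward elimination on [A|b]:
R2 <- R2 - (-2)*R1:  [  0  -1  -6   2  -9 ]
R3 <- R3 - (2)*R1:  [   0   -2  -17    7  -30 ]
R4 <- R4 - (1)*R1:  [   0   -3  -18    0   -3 ]
R3 <- R3 - (2)*R2:  [   0    0   -5    3  -12 ]
R4 <- R4 - (3)*R2:  [  0   0   0  -6  24 ]
Row echelon form:
[ -2   5   2  -5  |   35 ]
[  0  -1  -6   2  |   -9 ]
[  0   0  -5   3  |  -12 ]
[  0   0   0  -6  |   24 ]
Back-substitution:
v = (24) / -6 = -4
u = (-12 - (3)*(-4)) / -5 = 0
t = (-9 - (-6)*(0) - (2)*(-4)) / -1 = 1
s = (35 - (5)*(1) - (2)*(0) - (-5)*(-4)) / -2 = -5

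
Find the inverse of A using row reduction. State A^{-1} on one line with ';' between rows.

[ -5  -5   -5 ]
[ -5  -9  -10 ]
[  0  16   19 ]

inverse = [11/20 -3/4 -1/4; -19/4 19/4 5/4; 4 -4 -1]

Gauss-Jordan on [A | I]:
R1 <- (1/-5)*R1:  [    1     1     1  |  -1/5     0     0 ]
R2 <- R2 - (-5)*R1:  [  0  -4  -5  |  -1   1   0 ]
R2 <- (1/-4)*R2:  [    0     1   5/4  |   1/4  -1/4     0 ]
R1 <- R1 - (1)*R2:  [     1      0   -1/4  |  -9/20    1/4      0 ]
R3 <- R3 - (16)*R2:  [  0   0  -1  |  -4   4   1 ]
R3 <- (1/-1)*R3:  [  0   0   1  |   4  -4  -1 ]
R1 <- R1 - (-1/4)*R3:  [     1      0      0  |  11/20   -3/4   -1/4 ]
R2 <- R2 - (5/4)*R3:  [     0      1      0  |  -19/4   19/4    5/4 ]
Right block of [I | A^{-1}] is the inverse:
[ 11/20  -3/4  -1/4 ]
[ -19/4  19/4   5/4 ]
[     4    -4    -1 ]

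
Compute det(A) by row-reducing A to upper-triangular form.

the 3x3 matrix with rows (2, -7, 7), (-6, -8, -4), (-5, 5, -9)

Forward elimination:
R2 <- R2 - (-3)*R1:  [   0  -29   17 ]
R3 <- R3 - (-5/2)*R1:  [     0  -25/2   17/2 ]
R3 <- R3 - (25/58)*R2:  [     0      0  34/29 ]
Upper-triangular form:
[ 2   -7      7 ]
[ 0  -29     17 ]
[ 0    0  34/29 ]
det(A) = (-1)^0 * (2) * (-29) * (34/29) = -68  (0 row swaps -> sign +1)

det(A) = -68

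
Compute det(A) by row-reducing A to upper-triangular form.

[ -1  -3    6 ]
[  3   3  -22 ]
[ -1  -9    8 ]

det(A) = 36

Forward elimination:
R2 <- R2 - (-3)*R1:  [  0  -6  -4 ]
R3 <- R3 - (1)*R1:  [  0  -6   2 ]
R3 <- R3 - (1)*R2:  [ 0  0  6 ]
Upper-triangular form:
[ -1  -3   6 ]
[  0  -6  -4 ]
[  0   0   6 ]
det(A) = (-1)^0 * (-1) * (-6) * (6) = 36  (0 row swaps -> sign +1)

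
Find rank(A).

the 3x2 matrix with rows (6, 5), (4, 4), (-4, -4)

rank(A) = 2

Row reduction:
R2 <- R2 - (2/3)*R1:  [   0  2/3 ]
R3 <- R3 - (-2/3)*R1:  [    0  -2/3 ]
R3 <- R3 - (-1)*R2:  [ 0  0 ]
Row echelon form:
[ 6    5 ]
[ 0  2/3 ]
[ 0    0 ]
Nonzero rows / pivot columns: 2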